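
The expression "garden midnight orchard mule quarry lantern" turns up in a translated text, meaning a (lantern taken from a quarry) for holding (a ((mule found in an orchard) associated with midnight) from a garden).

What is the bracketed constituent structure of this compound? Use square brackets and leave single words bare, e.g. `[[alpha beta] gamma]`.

[[garden [midnight [orchard mule]]] [quarry lantern]]

Overall it is a kind of lantern (specifically "quarry lantern"); the modifier is "garden midnight orchard mule".
"garden midnight orchard mule" → head "mule" (specifically "midnight orchard mule"), modifier "garden".
"midnight orchard mule" → head "mule" (specifically "orchard mule"), modifier "midnight".
"orchard mule" → head "mule", modifier "orchard".
"quarry lantern" → head "lantern", modifier "quarry".
Putting it together: [[garden [midnight [orchard mule]]] [quarry lantern]].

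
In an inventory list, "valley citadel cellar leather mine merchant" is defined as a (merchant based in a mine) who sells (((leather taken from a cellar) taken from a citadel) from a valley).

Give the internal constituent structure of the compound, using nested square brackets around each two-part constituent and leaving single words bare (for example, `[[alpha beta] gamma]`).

[[valley [citadel [cellar leather]]] [mine merchant]]

At the top level: head "merchant" (specifically "mine merchant"); modifier "valley citadel cellar leather".
Inside "valley citadel cellar leather": head "leather" (specifically "citadel cellar leather"), modifier "valley".
Inside "citadel cellar leather": head "leather" (specifically "cellar leather"), modifier "citadel".
Inside "cellar leather": head "leather", modifier "cellar".
Inside "mine merchant": head "merchant", modifier "mine".
Assembled: [[valley [citadel [cellar leather]]] [mine merchant]].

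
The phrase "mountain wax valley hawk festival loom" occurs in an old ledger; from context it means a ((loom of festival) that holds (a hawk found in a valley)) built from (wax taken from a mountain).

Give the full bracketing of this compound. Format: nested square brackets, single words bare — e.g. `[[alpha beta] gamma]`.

The outermost head in the paraphrase is "loom" (specifically "valley hawk festival loom"), modified by "mountain wax".
"mountain wax" → head "wax", modifier "mountain".
"valley hawk festival loom" → head "loom" (specifically "festival loom"), modifier "valley hawk".
"valley hawk" → head "hawk", modifier "valley".
"festival loom" → head "loom", modifier "festival".
Assembled: [[mountain wax] [[valley hawk] [festival loom]]].

[[mountain wax] [[valley hawk] [festival loom]]]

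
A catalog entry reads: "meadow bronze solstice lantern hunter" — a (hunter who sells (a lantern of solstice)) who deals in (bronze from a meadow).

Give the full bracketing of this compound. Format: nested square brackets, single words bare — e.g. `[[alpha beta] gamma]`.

[[meadow bronze] [[solstice lantern] hunter]]

The outermost head in the paraphrase is "hunter" (specifically "solstice lantern hunter"), modified by "meadow bronze".
"meadow bronze" → head "bronze", modifier "meadow".
"solstice lantern hunter" → head "hunter", modifier "solstice lantern".
"solstice lantern" → head "lantern", modifier "solstice".
Putting it together: [[meadow bronze] [[solstice lantern] hunter]].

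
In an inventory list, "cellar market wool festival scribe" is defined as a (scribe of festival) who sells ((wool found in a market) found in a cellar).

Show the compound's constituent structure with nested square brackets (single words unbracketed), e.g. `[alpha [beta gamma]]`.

The outermost head in the paraphrase is "scribe" (specifically "festival scribe"), modified by "cellar market wool".
Inside "cellar market wool": head "wool" (specifically "market wool"), modifier "cellar".
Inside "market wool": head "wool", modifier "market".
Inside "festival scribe": head "scribe", modifier "festival".
Assembled: [[cellar [market wool]] [festival scribe]].

[[cellar [market wool]] [festival scribe]]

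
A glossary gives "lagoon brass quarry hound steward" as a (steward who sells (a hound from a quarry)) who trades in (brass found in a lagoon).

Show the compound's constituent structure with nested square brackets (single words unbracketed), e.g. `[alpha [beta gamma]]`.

[[lagoon brass] [[quarry hound] steward]]

Overall it is a kind of steward (specifically "quarry hound steward"); the modifier is "lagoon brass".
Within "lagoon brass", the head is "brass" and the modifier is "lagoon".
Within "quarry hound steward", the head is "steward" and the modifier is "quarry hound".
Within "quarry hound", the head is "hound" and the modifier is "quarry".
Putting it together: [[lagoon brass] [[quarry hound] steward]].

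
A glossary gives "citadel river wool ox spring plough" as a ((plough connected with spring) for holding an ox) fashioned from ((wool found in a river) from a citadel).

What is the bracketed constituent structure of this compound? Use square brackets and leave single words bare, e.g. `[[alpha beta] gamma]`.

[[citadel [river wool]] [ox [spring plough]]]

At the top level: head "plough" (specifically "ox spring plough"); modifier "citadel river wool".
Inside "citadel river wool": head "wool" (specifically "river wool"), modifier "citadel".
Inside "river wool": head "wool", modifier "river".
Inside "ox spring plough": head "plough" (specifically "spring plough"), modifier "ox".
Inside "spring plough": head "plough", modifier "spring".
Putting it together: [[citadel [river wool]] [ox [spring plough]]].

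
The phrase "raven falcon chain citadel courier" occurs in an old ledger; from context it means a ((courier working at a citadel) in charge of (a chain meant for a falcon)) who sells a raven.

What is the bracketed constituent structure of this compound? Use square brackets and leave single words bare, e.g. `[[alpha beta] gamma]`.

[raven [[falcon chain] [citadel courier]]]

Whole compound: head "courier" (specifically "falcon chain citadel courier"), modifier "raven".
"falcon chain citadel courier" → head "courier" (specifically "citadel courier"), modifier "falcon chain".
"falcon chain" → head "chain", modifier "falcon".
"citadel courier" → head "courier", modifier "citadel".
Putting it together: [raven [[falcon chain] [citadel courier]]].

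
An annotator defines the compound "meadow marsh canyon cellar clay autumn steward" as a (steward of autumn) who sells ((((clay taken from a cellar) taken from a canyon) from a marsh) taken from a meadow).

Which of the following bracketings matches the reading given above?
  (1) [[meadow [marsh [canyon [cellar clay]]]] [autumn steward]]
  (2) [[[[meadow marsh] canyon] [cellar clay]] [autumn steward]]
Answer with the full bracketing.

The paraphrase's head is the "steward" part ("autumn steward"); its modifier is "meadow marsh canyon cellar clay".
That top-level split, carried through the inner groups, gives [[meadow [marsh [canyon [cellar clay]]]] [autumn steward]].

[[meadow [marsh [canyon [cellar clay]]]] [autumn steward]]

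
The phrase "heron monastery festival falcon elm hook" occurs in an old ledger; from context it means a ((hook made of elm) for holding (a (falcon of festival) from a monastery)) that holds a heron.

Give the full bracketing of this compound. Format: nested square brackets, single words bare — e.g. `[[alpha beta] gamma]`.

The outermost head in the paraphrase is "hook" (specifically "monastery festival falcon elm hook"), modified by "heron".
Inside "monastery festival falcon elm hook": head "hook" (specifically "elm hook"), modifier "monastery festival falcon".
Inside "monastery festival falcon": head "falcon" (specifically "festival falcon"), modifier "monastery".
Inside "festival falcon": head "falcon", modifier "festival".
Inside "elm hook": head "hook", modifier "elm".
Putting it together: [heron [[monastery [festival falcon]] [elm hook]]].

[heron [[monastery [festival falcon]] [elm hook]]]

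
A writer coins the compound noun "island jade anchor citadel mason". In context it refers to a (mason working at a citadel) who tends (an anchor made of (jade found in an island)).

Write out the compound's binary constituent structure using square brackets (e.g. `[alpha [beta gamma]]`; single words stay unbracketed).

[[[island jade] anchor] [citadel mason]]

Whole compound: head "mason" (specifically "citadel mason"), modifier "island jade anchor".
Inside "island jade anchor": head "anchor", modifier "island jade".
Inside "island jade": head "jade", modifier "island".
Inside "citadel mason": head "mason", modifier "citadel".
So the structure is [[[island jade] anchor] [citadel mason]].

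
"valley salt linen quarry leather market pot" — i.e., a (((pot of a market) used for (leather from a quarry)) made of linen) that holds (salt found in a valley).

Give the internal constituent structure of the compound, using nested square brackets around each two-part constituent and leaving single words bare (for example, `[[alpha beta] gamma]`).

At the top level: head "pot" (specifically "linen quarry leather market pot"); modifier "valley salt".
Within "valley salt", the head is "salt" and the modifier is "valley".
Within "linen quarry leather market pot", the head is "pot" (specifically "quarry leather market pot") and the modifier is "linen".
Within "quarry leather market pot", the head is "pot" (specifically "market pot") and the modifier is "quarry leather".
Within "quarry leather", the head is "leather" and the modifier is "quarry".
Within "market pot", the head is "pot" and the modifier is "market".
Assembled: [[valley salt] [linen [[quarry leather] [market pot]]]].

[[valley salt] [linen [[quarry leather] [market pot]]]]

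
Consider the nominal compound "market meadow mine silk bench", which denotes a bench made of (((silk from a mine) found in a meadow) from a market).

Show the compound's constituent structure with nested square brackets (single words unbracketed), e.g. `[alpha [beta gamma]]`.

The outermost head in the paraphrase is "bench", modified by "market meadow mine silk".
Within "market meadow mine silk", the head is "silk" (specifically "meadow mine silk") and the modifier is "market".
Within "meadow mine silk", the head is "silk" (specifically "mine silk") and the modifier is "meadow".
Within "mine silk", the head is "silk" and the modifier is "mine".
So the structure is [[market [meadow [mine silk]]] bench].

[[market [meadow [mine silk]]] bench]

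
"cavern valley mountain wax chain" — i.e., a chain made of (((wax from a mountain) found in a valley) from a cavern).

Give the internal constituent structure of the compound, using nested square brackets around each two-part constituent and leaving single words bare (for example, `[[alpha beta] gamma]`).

At the top level: head "chain"; modifier "cavern valley mountain wax".
"cavern valley mountain wax" → head "wax" (specifically "valley mountain wax"), modifier "cavern".
"valley mountain wax" → head "wax" (specifically "mountain wax"), modifier "valley".
"mountain wax" → head "wax", modifier "mountain".
Putting it together: [[cavern [valley [mountain wax]]] chain].

[[cavern [valley [mountain wax]]] chain]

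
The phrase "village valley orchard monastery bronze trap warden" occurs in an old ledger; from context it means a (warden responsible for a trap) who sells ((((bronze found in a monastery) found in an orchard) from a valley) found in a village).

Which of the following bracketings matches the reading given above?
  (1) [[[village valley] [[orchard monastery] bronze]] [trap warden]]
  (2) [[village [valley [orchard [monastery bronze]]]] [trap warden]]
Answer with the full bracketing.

The paraphrase's head is the "warden" part ("trap warden"); its modifier is "village valley orchard monastery bronze".
That top-level split, carried through the inner groups, gives [[village [valley [orchard [monastery bronze]]]] [trap warden]].

[[village [valley [orchard [monastery bronze]]]] [trap warden]]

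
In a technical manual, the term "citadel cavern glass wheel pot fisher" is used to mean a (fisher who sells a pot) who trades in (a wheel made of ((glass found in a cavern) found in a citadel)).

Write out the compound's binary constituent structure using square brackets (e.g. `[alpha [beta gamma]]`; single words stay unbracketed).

[[[citadel [cavern glass]] wheel] [pot fisher]]

Whole compound: head "fisher" (specifically "pot fisher"), modifier "citadel cavern glass wheel".
Within "citadel cavern glass wheel", the head is "wheel" and the modifier is "citadel cavern glass".
Within "citadel cavern glass", the head is "glass" (specifically "cavern glass") and the modifier is "citadel".
Within "cavern glass", the head is "glass" and the modifier is "cavern".
Within "pot fisher", the head is "fisher" and the modifier is "pot".
Putting it together: [[[citadel [cavern glass]] wheel] [pot fisher]].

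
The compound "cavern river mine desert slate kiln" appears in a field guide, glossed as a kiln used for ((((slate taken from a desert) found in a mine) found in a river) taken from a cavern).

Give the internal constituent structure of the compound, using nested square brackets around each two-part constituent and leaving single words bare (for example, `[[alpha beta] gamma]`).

Whole compound: head "kiln", modifier "cavern river mine desert slate".
Within "cavern river mine desert slate", the head is "slate" (specifically "river mine desert slate") and the modifier is "cavern".
Within "river mine desert slate", the head is "slate" (specifically "mine desert slate") and the modifier is "river".
Within "mine desert slate", the head is "slate" (specifically "desert slate") and the modifier is "mine".
Within "desert slate", the head is "slate" and the modifier is "desert".
Putting it together: [[cavern [river [mine [desert slate]]]] kiln].

[[cavern [river [mine [desert slate]]]] kiln]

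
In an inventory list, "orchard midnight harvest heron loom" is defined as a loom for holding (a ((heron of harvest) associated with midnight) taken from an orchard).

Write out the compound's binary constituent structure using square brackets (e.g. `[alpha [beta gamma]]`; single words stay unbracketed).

Overall it is a kind of loom; the modifier is "orchard midnight harvest heron".
"orchard midnight harvest heron" → head "heron" (specifically "midnight harvest heron"), modifier "orchard".
"midnight harvest heron" → head "heron" (specifically "harvest heron"), modifier "midnight".
"harvest heron" → head "heron", modifier "harvest".
Putting it together: [[orchard [midnight [harvest heron]]] loom].

[[orchard [midnight [harvest heron]]] loom]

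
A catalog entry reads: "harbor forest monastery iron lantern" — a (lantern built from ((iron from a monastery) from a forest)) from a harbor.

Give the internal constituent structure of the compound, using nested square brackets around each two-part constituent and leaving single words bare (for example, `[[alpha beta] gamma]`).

The outermost head in the paraphrase is "lantern" (specifically "forest monastery iron lantern"), modified by "harbor".
Within "forest monastery iron lantern", the head is "lantern" and the modifier is "forest monastery iron".
Within "forest monastery iron", the head is "iron" (specifically "monastery iron") and the modifier is "forest".
Within "monastery iron", the head is "iron" and the modifier is "monastery".
Putting it together: [harbor [[forest [monastery iron]] lantern]].

[harbor [[forest [monastery iron]] lantern]]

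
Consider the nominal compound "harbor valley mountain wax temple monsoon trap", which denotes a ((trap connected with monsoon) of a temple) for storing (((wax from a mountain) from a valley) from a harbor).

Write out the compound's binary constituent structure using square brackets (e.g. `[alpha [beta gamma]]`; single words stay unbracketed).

[[harbor [valley [mountain wax]]] [temple [monsoon trap]]]

The outermost head in the paraphrase is "trap" (specifically "temple monsoon trap"), modified by "harbor valley mountain wax".
Inside "harbor valley mountain wax": head "wax" (specifically "valley mountain wax"), modifier "harbor".
Inside "valley mountain wax": head "wax" (specifically "mountain wax"), modifier "valley".
Inside "mountain wax": head "wax", modifier "mountain".
Inside "temple monsoon trap": head "trap" (specifically "monsoon trap"), modifier "temple".
Inside "monsoon trap": head "trap", modifier "monsoon".
Putting it together: [[harbor [valley [mountain wax]]] [temple [monsoon trap]]].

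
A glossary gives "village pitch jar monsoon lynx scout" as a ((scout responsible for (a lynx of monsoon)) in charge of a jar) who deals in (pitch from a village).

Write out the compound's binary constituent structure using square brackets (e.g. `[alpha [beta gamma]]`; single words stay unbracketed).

[[village pitch] [jar [[monsoon lynx] scout]]]

Whole compound: head "scout" (specifically "jar monsoon lynx scout"), modifier "village pitch".
Inside "village pitch": head "pitch", modifier "village".
Inside "jar monsoon lynx scout": head "scout" (specifically "monsoon lynx scout"), modifier "jar".
Inside "monsoon lynx scout": head "scout", modifier "monsoon lynx".
Inside "monsoon lynx": head "lynx", modifier "monsoon".
Putting it together: [[village pitch] [jar [[monsoon lynx] scout]]].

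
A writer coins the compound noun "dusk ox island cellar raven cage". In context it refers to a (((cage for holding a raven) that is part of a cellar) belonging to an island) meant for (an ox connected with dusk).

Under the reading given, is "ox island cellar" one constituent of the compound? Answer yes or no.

The top-level split is [dusk ox] [island cellar raven cage]; the full structure is [[dusk ox] [island [cellar [raven cage]]]].
"ox island cellar" straddles a constituent boundary, so it is not a single unit.

no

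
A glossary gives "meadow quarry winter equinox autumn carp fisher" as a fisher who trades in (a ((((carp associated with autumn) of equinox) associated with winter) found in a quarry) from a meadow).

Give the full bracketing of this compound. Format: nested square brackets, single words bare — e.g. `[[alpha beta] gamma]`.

[[meadow [quarry [winter [equinox [autumn carp]]]]] fisher]

Whole compound: head "fisher", modifier "meadow quarry winter equinox autumn carp".
"meadow quarry winter equinox autumn carp" → head "carp" (specifically "quarry winter equinox autumn carp"), modifier "meadow".
"quarry winter equinox autumn carp" → head "carp" (specifically "winter equinox autumn carp"), modifier "quarry".
"winter equinox autumn carp" → head "carp" (specifically "equinox autumn carp"), modifier "winter".
"equinox autumn carp" → head "carp" (specifically "autumn carp"), modifier "equinox".
"autumn carp" → head "carp", modifier "autumn".
Putting it together: [[meadow [quarry [winter [equinox [autumn carp]]]]] fisher].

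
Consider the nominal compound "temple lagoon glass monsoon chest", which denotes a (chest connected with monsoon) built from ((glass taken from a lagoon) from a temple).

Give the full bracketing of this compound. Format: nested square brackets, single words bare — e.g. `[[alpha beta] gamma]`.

Overall it is a kind of chest (specifically "monsoon chest"); the modifier is "temple lagoon glass".
"temple lagoon glass" → head "glass" (specifically "lagoon glass"), modifier "temple".
"lagoon glass" → head "glass", modifier "lagoon".
"monsoon chest" → head "chest", modifier "monsoon".
Putting it together: [[temple [lagoon glass]] [monsoon chest]].

[[temple [lagoon glass]] [monsoon chest]]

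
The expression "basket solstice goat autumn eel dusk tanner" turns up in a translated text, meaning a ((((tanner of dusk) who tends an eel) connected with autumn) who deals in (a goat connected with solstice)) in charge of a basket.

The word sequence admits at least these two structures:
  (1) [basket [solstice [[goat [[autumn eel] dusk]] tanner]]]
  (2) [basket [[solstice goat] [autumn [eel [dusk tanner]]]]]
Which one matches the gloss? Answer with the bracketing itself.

[basket [[solstice goat] [autumn [eel [dusk tanner]]]]]

The paraphrase's head is the "tanner" part ("solstice goat autumn eel dusk tanner"); its modifier is "basket".
That top-level split, carried through the inner groups, gives [basket [[solstice goat] [autumn [eel [dusk tanner]]]]].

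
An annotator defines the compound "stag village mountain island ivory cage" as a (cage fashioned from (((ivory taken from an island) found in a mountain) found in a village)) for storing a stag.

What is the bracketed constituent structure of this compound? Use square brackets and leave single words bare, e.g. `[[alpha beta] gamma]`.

[stag [[village [mountain [island ivory]]] cage]]

The outermost head in the paraphrase is "cage" (specifically "village mountain island ivory cage"), modified by "stag".
Within "village mountain island ivory cage", the head is "cage" and the modifier is "village mountain island ivory".
Within "village mountain island ivory", the head is "ivory" (specifically "mountain island ivory") and the modifier is "village".
Within "mountain island ivory", the head is "ivory" (specifically "island ivory") and the modifier is "mountain".
Within "island ivory", the head is "ivory" and the modifier is "island".
So the structure is [stag [[village [mountain [island ivory]]] cage]].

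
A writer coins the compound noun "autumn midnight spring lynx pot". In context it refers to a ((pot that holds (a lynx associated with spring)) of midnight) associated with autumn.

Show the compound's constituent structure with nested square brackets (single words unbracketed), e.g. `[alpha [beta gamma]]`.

[autumn [midnight [[spring lynx] pot]]]

Whole compound: head "pot" (specifically "midnight spring lynx pot"), modifier "autumn".
Within "midnight spring lynx pot", the head is "pot" (specifically "spring lynx pot") and the modifier is "midnight".
Within "spring lynx pot", the head is "pot" and the modifier is "spring lynx".
Within "spring lynx", the head is "lynx" and the modifier is "spring".
Putting it together: [autumn [midnight [[spring lynx] pot]]].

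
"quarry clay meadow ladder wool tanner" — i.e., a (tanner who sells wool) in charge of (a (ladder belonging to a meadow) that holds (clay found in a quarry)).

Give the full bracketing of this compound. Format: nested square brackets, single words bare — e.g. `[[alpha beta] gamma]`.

Overall it is a kind of tanner (specifically "wool tanner"); the modifier is "quarry clay meadow ladder".
Within "quarry clay meadow ladder", the head is "ladder" (specifically "meadow ladder") and the modifier is "quarry clay".
Within "quarry clay", the head is "clay" and the modifier is "quarry".
Within "meadow ladder", the head is "ladder" and the modifier is "meadow".
Within "wool tanner", the head is "tanner" and the modifier is "wool".
Assembled: [[[quarry clay] [meadow ladder]] [wool tanner]].

[[[quarry clay] [meadow ladder]] [wool tanner]]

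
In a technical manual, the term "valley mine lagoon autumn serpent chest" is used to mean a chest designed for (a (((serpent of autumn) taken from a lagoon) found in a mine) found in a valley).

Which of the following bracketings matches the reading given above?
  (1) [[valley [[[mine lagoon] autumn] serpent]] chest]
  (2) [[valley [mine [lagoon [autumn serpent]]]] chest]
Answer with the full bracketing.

[[valley [mine [lagoon [autumn serpent]]]] chest]

The paraphrase's head is the "chest" part ("chest"); its modifier is "valley mine lagoon autumn serpent".
That top-level split, carried through the inner groups, gives [[valley [mine [lagoon [autumn serpent]]]] chest].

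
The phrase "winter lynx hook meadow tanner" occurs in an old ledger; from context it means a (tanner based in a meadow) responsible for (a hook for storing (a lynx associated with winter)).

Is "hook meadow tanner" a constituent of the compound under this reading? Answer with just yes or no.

The top-level split is [winter lynx hook] [meadow tanner]; the full structure is [[[winter lynx] hook] [meadow tanner]].
"hook meadow tanner" straddles a constituent boundary, so it is not a single unit.

no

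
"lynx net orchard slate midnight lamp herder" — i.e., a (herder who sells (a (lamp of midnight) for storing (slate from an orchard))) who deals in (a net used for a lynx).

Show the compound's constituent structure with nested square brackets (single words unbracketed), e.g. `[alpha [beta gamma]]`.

The outermost head in the paraphrase is "herder" (specifically "orchard slate midnight lamp herder"), modified by "lynx net".
Inside "lynx net": head "net", modifier "lynx".
Inside "orchard slate midnight lamp herder": head "herder", modifier "orchard slate midnight lamp".
Inside "orchard slate midnight lamp": head "lamp" (specifically "midnight lamp"), modifier "orchard slate".
Inside "orchard slate": head "slate", modifier "orchard".
Inside "midnight lamp": head "lamp", modifier "midnight".
Assembled: [[lynx net] [[[orchard slate] [midnight lamp]] herder]].

[[lynx net] [[[orchard slate] [midnight lamp]] herder]]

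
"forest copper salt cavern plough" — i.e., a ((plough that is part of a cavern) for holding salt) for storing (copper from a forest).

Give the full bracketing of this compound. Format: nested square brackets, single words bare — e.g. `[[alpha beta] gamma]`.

At the top level: head "plough" (specifically "salt cavern plough"); modifier "forest copper".
Inside "forest copper": head "copper", modifier "forest".
Inside "salt cavern plough": head "plough" (specifically "cavern plough"), modifier "salt".
Inside "cavern plough": head "plough", modifier "cavern".
Putting it together: [[forest copper] [salt [cavern plough]]].

[[forest copper] [salt [cavern plough]]]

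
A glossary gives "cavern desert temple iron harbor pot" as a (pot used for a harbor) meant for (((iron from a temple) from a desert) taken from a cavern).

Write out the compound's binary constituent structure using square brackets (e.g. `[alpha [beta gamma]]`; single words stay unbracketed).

[[cavern [desert [temple iron]]] [harbor pot]]

At the top level: head "pot" (specifically "harbor pot"); modifier "cavern desert temple iron".
Within "cavern desert temple iron", the head is "iron" (specifically "desert temple iron") and the modifier is "cavern".
Within "desert temple iron", the head is "iron" (specifically "temple iron") and the modifier is "desert".
Within "temple iron", the head is "iron" and the modifier is "temple".
Within "harbor pot", the head is "pot" and the modifier is "harbor".
Putting it together: [[cavern [desert [temple iron]]] [harbor pot]].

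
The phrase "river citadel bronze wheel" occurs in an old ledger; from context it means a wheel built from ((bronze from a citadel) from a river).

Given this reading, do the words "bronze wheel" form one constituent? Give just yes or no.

no

The top-level split is [river citadel bronze] [wheel]; the full structure is [[river [citadel bronze]] wheel].
"bronze wheel" straddles a constituent boundary, so it is not a single unit.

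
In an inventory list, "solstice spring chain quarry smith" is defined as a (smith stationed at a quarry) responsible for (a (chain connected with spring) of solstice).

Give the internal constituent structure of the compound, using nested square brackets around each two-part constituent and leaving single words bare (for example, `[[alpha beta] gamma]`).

At the top level: head "smith" (specifically "quarry smith"); modifier "solstice spring chain".
Within "solstice spring chain", the head is "chain" (specifically "spring chain") and the modifier is "solstice".
Within "spring chain", the head is "chain" and the modifier is "spring".
Within "quarry smith", the head is "smith" and the modifier is "quarry".
Assembled: [[solstice [spring chain]] [quarry smith]].

[[solstice [spring chain]] [quarry smith]]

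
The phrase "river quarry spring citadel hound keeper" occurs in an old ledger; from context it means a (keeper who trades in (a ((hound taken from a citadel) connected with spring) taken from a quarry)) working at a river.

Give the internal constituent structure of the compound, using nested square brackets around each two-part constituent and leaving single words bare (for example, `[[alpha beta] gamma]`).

[river [[quarry [spring [citadel hound]]] keeper]]

The outermost head in the paraphrase is "keeper" (specifically "quarry spring citadel hound keeper"), modified by "river".
"quarry spring citadel hound keeper" → head "keeper", modifier "quarry spring citadel hound".
"quarry spring citadel hound" → head "hound" (specifically "spring citadel hound"), modifier "quarry".
"spring citadel hound" → head "hound" (specifically "citadel hound"), modifier "spring".
"citadel hound" → head "hound", modifier "citadel".
Assembled: [river [[quarry [spring [citadel hound]]] keeper]].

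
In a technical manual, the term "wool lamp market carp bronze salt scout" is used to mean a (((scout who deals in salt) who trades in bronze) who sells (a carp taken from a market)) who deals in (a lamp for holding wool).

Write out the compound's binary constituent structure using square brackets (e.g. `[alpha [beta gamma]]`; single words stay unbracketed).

Overall it is a kind of scout (specifically "market carp bronze salt scout"); the modifier is "wool lamp".
"wool lamp" → head "lamp", modifier "wool".
"market carp bronze salt scout" → head "scout" (specifically "bronze salt scout"), modifier "market carp".
"market carp" → head "carp", modifier "market".
"bronze salt scout" → head "scout" (specifically "salt scout"), modifier "bronze".
"salt scout" → head "scout", modifier "salt".
So the structure is [[wool lamp] [[market carp] [bronze [salt scout]]]].

[[wool lamp] [[market carp] [bronze [salt scout]]]]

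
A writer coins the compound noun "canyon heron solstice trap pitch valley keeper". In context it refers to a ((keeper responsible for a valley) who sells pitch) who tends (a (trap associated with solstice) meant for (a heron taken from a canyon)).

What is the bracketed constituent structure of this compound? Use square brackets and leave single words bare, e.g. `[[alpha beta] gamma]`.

[[[canyon heron] [solstice trap]] [pitch [valley keeper]]]

The outermost head in the paraphrase is "keeper" (specifically "pitch valley keeper"), modified by "canyon heron solstice trap".
Inside "canyon heron solstice trap": head "trap" (specifically "solstice trap"), modifier "canyon heron".
Inside "canyon heron": head "heron", modifier "canyon".
Inside "solstice trap": head "trap", modifier "solstice".
Inside "pitch valley keeper": head "keeper" (specifically "valley keeper"), modifier "pitch".
Inside "valley keeper": head "keeper", modifier "valley".
Putting it together: [[[canyon heron] [solstice trap]] [pitch [valley keeper]]].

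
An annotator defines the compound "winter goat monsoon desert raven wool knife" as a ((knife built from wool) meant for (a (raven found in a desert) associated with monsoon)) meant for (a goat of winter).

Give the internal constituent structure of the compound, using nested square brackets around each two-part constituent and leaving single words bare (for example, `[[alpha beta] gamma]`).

[[winter goat] [[monsoon [desert raven]] [wool knife]]]

Overall it is a kind of knife (specifically "monsoon desert raven wool knife"); the modifier is "winter goat".
Within "winter goat", the head is "goat" and the modifier is "winter".
Within "monsoon desert raven wool knife", the head is "knife" (specifically "wool knife") and the modifier is "monsoon desert raven".
Within "monsoon desert raven", the head is "raven" (specifically "desert raven") and the modifier is "monsoon".
Within "desert raven", the head is "raven" and the modifier is "desert".
Within "wool knife", the head is "knife" and the modifier is "wool".
Putting it together: [[winter goat] [[monsoon [desert raven]] [wool knife]]].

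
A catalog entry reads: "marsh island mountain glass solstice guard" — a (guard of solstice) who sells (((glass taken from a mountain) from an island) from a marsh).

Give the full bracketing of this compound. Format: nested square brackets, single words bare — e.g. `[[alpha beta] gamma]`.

[[marsh [island [mountain glass]]] [solstice guard]]

The outermost head in the paraphrase is "guard" (specifically "solstice guard"), modified by "marsh island mountain glass".
"marsh island mountain glass" → head "glass" (specifically "island mountain glass"), modifier "marsh".
"island mountain glass" → head "glass" (specifically "mountain glass"), modifier "island".
"mountain glass" → head "glass", modifier "mountain".
"solstice guard" → head "guard", modifier "solstice".
Assembled: [[marsh [island [mountain glass]]] [solstice guard]].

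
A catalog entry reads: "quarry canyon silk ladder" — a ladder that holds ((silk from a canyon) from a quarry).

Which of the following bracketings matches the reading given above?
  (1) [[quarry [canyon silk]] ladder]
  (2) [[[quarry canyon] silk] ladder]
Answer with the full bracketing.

[[quarry [canyon silk]] ladder]

The paraphrase's head is the "ladder" part ("ladder"); its modifier is "quarry canyon silk".
That top-level split, carried through the inner groups, gives [[quarry [canyon silk]] ladder].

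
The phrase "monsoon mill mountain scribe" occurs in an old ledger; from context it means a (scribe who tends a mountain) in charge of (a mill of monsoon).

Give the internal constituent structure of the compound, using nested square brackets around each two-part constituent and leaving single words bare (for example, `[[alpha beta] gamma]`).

At the top level: head "scribe" (specifically "mountain scribe"); modifier "monsoon mill".
Within "monsoon mill", the head is "mill" and the modifier is "monsoon".
Within "mountain scribe", the head is "scribe" and the modifier is "mountain".
Assembled: [[monsoon mill] [mountain scribe]].

[[monsoon mill] [mountain scribe]]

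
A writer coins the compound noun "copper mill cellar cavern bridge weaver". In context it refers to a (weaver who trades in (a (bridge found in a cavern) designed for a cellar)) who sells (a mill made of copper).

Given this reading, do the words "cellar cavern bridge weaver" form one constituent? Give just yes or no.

yes

The paraphrase groups the words so that "cellar cavern bridge weaver" is one unit: it corresponds to a single parenthesized sub-phrase.
The full structure is [[copper mill] [[cellar [cavern bridge]] weaver]], in which [cellar cavern bridge weaver] is a constituent.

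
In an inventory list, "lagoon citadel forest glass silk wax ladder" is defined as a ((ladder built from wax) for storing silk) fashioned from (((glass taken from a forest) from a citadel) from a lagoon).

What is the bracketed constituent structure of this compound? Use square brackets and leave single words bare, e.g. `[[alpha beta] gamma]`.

Whole compound: head "ladder" (specifically "silk wax ladder"), modifier "lagoon citadel forest glass".
Inside "lagoon citadel forest glass": head "glass" (specifically "citadel forest glass"), modifier "lagoon".
Inside "citadel forest glass": head "glass" (specifically "forest glass"), modifier "citadel".
Inside "forest glass": head "glass", modifier "forest".
Inside "silk wax ladder": head "ladder" (specifically "wax ladder"), modifier "silk".
Inside "wax ladder": head "ladder", modifier "wax".
Putting it together: [[lagoon [citadel [forest glass]]] [silk [wax ladder]]].

[[lagoon [citadel [forest glass]]] [silk [wax ladder]]]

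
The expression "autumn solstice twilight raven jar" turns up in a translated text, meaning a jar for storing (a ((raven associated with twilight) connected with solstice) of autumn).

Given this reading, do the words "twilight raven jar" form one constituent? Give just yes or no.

no

The top-level split is [autumn solstice twilight raven] [jar]; the full structure is [[autumn [solstice [twilight raven]]] jar].
"twilight raven jar" straddles a constituent boundary, so it is not a single unit.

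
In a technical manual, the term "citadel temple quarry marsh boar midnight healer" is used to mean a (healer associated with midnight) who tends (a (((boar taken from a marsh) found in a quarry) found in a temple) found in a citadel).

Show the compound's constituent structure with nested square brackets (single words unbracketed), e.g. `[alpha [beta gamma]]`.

Overall it is a kind of healer (specifically "midnight healer"); the modifier is "citadel temple quarry marsh boar".
Within "citadel temple quarry marsh boar", the head is "boar" (specifically "temple quarry marsh boar") and the modifier is "citadel".
Within "temple quarry marsh boar", the head is "boar" (specifically "quarry marsh boar") and the modifier is "temple".
Within "quarry marsh boar", the head is "boar" (specifically "marsh boar") and the modifier is "quarry".
Within "marsh boar", the head is "boar" and the modifier is "marsh".
Within "midnight healer", the head is "healer" and the modifier is "midnight".
Assembled: [[citadel [temple [quarry [marsh boar]]]] [midnight healer]].

[[citadel [temple [quarry [marsh boar]]]] [midnight healer]]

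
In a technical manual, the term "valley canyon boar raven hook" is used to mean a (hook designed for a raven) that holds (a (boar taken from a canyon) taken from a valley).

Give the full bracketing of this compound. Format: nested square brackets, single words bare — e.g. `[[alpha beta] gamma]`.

[[valley [canyon boar]] [raven hook]]

At the top level: head "hook" (specifically "raven hook"); modifier "valley canyon boar".
Within "valley canyon boar", the head is "boar" (specifically "canyon boar") and the modifier is "valley".
Within "canyon boar", the head is "boar" and the modifier is "canyon".
Within "raven hook", the head is "hook" and the modifier is "raven".
Putting it together: [[valley [canyon boar]] [raven hook]].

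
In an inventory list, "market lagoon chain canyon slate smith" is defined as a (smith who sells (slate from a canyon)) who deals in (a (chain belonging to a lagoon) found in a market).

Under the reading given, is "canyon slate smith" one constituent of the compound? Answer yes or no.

The paraphrase groups the words so that "canyon slate smith" is one unit: it corresponds to a single parenthesized sub-phrase.
The full structure is [[market [lagoon chain]] [[canyon slate] smith]], in which [canyon slate smith] is a constituent.

yes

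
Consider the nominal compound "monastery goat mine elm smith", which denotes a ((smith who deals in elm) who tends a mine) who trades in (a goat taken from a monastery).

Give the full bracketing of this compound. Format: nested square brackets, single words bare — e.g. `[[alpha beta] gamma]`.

Whole compound: head "smith" (specifically "mine elm smith"), modifier "monastery goat".
"monastery goat" → head "goat", modifier "monastery".
"mine elm smith" → head "smith" (specifically "elm smith"), modifier "mine".
"elm smith" → head "smith", modifier "elm".
Putting it together: [[monastery goat] [mine [elm smith]]].

[[monastery goat] [mine [elm smith]]]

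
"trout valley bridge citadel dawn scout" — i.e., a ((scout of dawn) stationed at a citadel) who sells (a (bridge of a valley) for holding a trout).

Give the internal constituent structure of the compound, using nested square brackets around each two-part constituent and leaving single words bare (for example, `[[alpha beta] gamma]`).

[[trout [valley bridge]] [citadel [dawn scout]]]

Overall it is a kind of scout (specifically "citadel dawn scout"); the modifier is "trout valley bridge".
Inside "trout valley bridge": head "bridge" (specifically "valley bridge"), modifier "trout".
Inside "valley bridge": head "bridge", modifier "valley".
Inside "citadel dawn scout": head "scout" (specifically "dawn scout"), modifier "citadel".
Inside "dawn scout": head "scout", modifier "dawn".
Putting it together: [[trout [valley bridge]] [citadel [dawn scout]]].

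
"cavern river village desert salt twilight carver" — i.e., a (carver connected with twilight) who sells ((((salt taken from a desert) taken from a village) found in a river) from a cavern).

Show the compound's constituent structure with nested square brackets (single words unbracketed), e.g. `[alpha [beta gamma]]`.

Overall it is a kind of carver (specifically "twilight carver"); the modifier is "cavern river village desert salt".
Inside "cavern river village desert salt": head "salt" (specifically "river village desert salt"), modifier "cavern".
Inside "river village desert salt": head "salt" (specifically "village desert salt"), modifier "river".
Inside "village desert salt": head "salt" (specifically "desert salt"), modifier "village".
Inside "desert salt": head "salt", modifier "desert".
Inside "twilight carver": head "carver", modifier "twilight".
Putting it together: [[cavern [river [village [desert salt]]]] [twilight carver]].

[[cavern [river [village [desert salt]]]] [twilight carver]]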